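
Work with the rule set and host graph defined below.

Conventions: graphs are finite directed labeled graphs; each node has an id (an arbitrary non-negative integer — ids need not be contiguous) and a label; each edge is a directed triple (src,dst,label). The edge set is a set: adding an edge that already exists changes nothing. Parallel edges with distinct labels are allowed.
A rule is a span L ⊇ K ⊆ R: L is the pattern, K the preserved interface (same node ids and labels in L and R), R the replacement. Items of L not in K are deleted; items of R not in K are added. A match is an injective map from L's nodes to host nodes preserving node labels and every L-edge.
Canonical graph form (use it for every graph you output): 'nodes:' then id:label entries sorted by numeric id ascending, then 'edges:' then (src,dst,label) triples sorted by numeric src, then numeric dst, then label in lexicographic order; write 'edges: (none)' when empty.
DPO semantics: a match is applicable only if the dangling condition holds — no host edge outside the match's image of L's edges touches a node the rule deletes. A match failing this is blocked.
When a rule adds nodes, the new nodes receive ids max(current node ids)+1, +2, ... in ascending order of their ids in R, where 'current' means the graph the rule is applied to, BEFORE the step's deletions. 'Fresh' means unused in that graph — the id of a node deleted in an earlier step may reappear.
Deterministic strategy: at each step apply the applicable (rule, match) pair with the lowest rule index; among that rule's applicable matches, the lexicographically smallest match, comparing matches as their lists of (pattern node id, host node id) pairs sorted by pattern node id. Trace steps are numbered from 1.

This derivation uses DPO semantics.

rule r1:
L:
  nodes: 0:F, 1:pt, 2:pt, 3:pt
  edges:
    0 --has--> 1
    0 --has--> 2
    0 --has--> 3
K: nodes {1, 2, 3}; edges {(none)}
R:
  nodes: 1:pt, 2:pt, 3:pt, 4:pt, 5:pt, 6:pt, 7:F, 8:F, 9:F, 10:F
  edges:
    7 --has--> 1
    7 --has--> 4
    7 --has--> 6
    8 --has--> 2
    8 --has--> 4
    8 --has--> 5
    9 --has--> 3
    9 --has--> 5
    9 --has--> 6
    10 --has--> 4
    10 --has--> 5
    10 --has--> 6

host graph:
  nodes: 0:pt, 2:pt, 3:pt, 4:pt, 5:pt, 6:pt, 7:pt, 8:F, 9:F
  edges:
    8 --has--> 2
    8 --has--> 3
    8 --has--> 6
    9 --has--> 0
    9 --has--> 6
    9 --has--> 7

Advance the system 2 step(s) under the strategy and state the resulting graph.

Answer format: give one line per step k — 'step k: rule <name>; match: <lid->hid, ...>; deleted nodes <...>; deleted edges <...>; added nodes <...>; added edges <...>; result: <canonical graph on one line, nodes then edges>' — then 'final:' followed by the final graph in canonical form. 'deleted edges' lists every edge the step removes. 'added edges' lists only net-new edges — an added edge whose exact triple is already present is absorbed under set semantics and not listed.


step 1: rule r1; match: 0->8, 1->2, 2->3, 3->6; deleted nodes 8; deleted edges (8,2,has); (8,3,has); (8,6,has); added nodes 10, 11, 12, 13, 14, 15, 16; added edges (13,2,has); (13,10,has); (13,12,has); (14,3,has); (14,10,has); (14,11,has); (15,6,has); (15,11,has); (15,12,has); (16,10,has); (16,11,has); (16,12,has); result: nodes: 0:pt, 2:pt, 3:pt, 4:pt, 5:pt, 6:pt, 7:pt, 9:F, 10:pt, 11:pt, 12:pt, 13:F, 14:F, 15:F, 16:F edges: (9,0,has); (9,6,has); (9,7,has); (13,2,has); (13,10,has); (13,12,has); (14,3,has); (14,10,has); (14,11,has); (15,6,has); (15,11,has); (15,12,has); (16,10,has); (16,11,has); (16,12,has)
step 2: rule r1; match: 0->9, 1->0, 2->6, 3->7; deleted nodes 9; deleted edges (9,0,has); (9,6,has); (9,7,has); added nodes 17, 18, 19, 20, 21, 22, 23; added edges (20,0,has); (20,17,has); (20,19,has); (21,6,has); (21,17,has); (21,18,has); (22,7,has); (22,18,has); (22,19,has); (23,17,has); (23,18,has); (23,19,has); result: nodes: 0:pt, 2:pt, 3:pt, 4:pt, 5:pt, 6:pt, 7:pt, 10:pt, 11:pt, 12:pt, 13:F, 14:F, 15:F, 16:F, 17:pt, 18:pt, 19:pt, 20:F, 21:F, 22:F, 23:F edges: (13,2,has); (13,10,has); (13,12,has); (14,3,has); (14,10,has); (14,11,has); (15,6,has); (15,11,has); (15,12,has); (16,10,has); (16,11,has); (16,12,has); (20,0,has); (20,17,has); (20,19,has); (21,6,has); (21,17,has); (21,18,has); (22,7,has); (22,18,has); (22,19,has); (23,17,has); (23,18,has); (23,19,has)
final:
nodes: 0:pt, 2:pt, 3:pt, 4:pt, 5:pt, 6:pt, 7:pt, 10:pt, 11:pt, 12:pt, 13:F, 14:F, 15:F, 16:F, 17:pt, 18:pt, 19:pt, 20:F, 21:F, 22:F, 23:F
edges: (13,2,has); (13,10,has); (13,12,has); (14,3,has); (14,10,has); (14,11,has); (15,6,has); (15,11,has); (15,12,has); (16,10,has); (16,11,has); (16,12,has); (20,0,has); (20,17,has); (20,19,has); (21,6,has); (21,17,has); (21,18,has); (22,7,has); (22,18,has); (22,19,has); (23,17,has); (23,18,has); (23,19,has)


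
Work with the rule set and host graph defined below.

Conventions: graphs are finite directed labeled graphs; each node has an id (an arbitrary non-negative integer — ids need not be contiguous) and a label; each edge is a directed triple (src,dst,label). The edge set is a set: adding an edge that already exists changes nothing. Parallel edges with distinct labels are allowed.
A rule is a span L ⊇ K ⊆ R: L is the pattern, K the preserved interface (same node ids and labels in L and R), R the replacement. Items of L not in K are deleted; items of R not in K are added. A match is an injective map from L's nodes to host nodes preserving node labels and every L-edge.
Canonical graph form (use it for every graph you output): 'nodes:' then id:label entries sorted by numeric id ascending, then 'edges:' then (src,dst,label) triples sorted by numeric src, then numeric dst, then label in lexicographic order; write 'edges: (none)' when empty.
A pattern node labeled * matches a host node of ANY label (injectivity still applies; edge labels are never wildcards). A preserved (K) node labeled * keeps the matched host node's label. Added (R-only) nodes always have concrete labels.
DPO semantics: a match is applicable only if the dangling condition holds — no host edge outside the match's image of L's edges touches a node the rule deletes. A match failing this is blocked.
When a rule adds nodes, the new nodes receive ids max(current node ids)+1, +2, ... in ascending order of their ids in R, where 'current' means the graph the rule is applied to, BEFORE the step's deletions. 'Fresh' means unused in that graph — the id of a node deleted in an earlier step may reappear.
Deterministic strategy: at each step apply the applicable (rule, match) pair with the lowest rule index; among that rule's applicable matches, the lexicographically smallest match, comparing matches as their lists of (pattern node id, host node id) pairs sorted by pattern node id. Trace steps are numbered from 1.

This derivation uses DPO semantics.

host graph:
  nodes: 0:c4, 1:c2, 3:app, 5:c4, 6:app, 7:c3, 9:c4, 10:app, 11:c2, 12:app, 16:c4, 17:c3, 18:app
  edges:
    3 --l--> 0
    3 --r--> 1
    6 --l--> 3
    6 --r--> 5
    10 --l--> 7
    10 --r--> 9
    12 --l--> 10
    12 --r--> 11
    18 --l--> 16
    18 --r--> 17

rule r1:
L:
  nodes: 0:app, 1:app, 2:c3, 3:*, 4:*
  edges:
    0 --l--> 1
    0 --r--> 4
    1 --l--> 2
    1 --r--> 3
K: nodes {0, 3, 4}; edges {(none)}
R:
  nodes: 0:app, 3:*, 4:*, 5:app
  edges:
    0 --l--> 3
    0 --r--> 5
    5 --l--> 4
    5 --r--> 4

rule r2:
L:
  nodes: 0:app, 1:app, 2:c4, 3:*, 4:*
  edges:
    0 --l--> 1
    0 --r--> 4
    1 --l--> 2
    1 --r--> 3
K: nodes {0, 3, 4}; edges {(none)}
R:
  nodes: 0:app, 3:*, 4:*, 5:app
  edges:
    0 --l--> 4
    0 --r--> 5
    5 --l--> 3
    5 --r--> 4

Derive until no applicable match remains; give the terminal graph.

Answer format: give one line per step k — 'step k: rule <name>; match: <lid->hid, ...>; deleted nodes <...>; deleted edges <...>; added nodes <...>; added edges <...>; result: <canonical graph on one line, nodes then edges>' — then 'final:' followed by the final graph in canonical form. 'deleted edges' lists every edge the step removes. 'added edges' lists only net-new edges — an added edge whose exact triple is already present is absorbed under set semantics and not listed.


step 1: rule r1; match: 0->12, 1->10, 2->7, 3->9, 4->11; deleted nodes 7, 10; deleted edges (10,7,l); (10,9,r); (12,10,l); (12,11,r); added nodes 19; added edges (12,9,l); (12,19,r); (19,11,l); (19,11,r); result: nodes: 0:c4, 1:c2, 3:app, 5:c4, 6:app, 9:c4, 11:c2, 12:app, 16:c4, 17:c3, 18:app, 19:app edges: (3,0,l); (3,1,r); (6,3,l); (6,5,r); (12,9,l); (12,19,r); (18,16,l); (18,17,r); (19,11,l); (19,11,r)
step 2: rule r2; match: 0->6, 1->3, 2->0, 3->1, 4->5; deleted nodes 0, 3; deleted edges (3,0,l); (3,1,r); (6,3,l); (6,5,r); added nodes 20; added edges (6,5,l); (6,20,r); (20,1,l); (20,5,r); result: nodes: 1:c2, 5:c4, 6:app, 9:c4, 11:c2, 12:app, 16:c4, 17:c3, 18:app, 19:app, 20:app edges: (6,5,l); (6,20,r); (12,9,l); (12,19,r); (18,16,l); (18,17,r); (19,11,l); (19,11,r); (20,1,l); (20,5,r)
final:
nodes: 1:c2, 5:c4, 6:app, 9:c4, 11:c2, 12:app, 16:c4, 17:c3, 18:app, 19:app, 20:app
edges: (6,5,l); (6,20,r); (12,9,l); (12,19,r); (18,16,l); (18,17,r); (19,11,l); (19,11,r); (20,1,l); (20,5,r)


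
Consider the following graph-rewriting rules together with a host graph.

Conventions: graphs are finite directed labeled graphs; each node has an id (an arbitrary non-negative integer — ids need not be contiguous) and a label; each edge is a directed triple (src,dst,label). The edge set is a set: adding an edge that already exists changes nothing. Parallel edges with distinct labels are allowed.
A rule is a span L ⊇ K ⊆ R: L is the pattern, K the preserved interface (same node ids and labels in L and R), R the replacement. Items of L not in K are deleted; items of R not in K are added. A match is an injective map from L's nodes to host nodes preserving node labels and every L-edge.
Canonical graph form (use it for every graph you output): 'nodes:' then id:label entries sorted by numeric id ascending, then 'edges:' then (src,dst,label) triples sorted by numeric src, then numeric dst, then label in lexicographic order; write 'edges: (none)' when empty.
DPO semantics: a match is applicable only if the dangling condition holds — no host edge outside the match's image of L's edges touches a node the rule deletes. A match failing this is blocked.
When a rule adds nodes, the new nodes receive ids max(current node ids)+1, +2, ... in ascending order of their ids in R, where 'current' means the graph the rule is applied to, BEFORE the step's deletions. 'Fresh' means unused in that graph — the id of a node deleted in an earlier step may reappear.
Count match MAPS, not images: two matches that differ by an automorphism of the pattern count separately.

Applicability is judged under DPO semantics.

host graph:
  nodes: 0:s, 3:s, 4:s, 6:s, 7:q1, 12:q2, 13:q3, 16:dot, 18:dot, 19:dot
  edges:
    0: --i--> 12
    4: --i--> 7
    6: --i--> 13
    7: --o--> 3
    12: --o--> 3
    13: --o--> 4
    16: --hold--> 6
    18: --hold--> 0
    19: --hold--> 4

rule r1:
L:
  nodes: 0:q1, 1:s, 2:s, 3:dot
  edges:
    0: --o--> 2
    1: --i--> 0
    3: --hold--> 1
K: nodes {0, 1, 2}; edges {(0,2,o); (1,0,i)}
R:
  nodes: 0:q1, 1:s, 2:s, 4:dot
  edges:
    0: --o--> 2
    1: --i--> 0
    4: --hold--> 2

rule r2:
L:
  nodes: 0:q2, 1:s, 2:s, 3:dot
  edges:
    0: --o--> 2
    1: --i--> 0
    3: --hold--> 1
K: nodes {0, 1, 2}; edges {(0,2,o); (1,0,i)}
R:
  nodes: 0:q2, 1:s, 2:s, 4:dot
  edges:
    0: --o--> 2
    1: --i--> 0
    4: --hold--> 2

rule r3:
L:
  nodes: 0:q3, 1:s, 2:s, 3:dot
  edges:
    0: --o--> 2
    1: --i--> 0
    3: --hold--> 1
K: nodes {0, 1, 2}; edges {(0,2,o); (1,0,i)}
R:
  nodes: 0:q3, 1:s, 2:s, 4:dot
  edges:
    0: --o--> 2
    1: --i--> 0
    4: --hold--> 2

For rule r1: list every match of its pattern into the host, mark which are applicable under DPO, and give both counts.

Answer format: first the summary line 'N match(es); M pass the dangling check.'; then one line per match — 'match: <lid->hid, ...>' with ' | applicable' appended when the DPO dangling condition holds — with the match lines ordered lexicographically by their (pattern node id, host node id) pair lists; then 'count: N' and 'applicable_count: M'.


1 match(es); 1 pass the dangling check.
match: 0->7, 1->4, 2->3, 3->19 | applicable
count: 1
applicable_count: 1


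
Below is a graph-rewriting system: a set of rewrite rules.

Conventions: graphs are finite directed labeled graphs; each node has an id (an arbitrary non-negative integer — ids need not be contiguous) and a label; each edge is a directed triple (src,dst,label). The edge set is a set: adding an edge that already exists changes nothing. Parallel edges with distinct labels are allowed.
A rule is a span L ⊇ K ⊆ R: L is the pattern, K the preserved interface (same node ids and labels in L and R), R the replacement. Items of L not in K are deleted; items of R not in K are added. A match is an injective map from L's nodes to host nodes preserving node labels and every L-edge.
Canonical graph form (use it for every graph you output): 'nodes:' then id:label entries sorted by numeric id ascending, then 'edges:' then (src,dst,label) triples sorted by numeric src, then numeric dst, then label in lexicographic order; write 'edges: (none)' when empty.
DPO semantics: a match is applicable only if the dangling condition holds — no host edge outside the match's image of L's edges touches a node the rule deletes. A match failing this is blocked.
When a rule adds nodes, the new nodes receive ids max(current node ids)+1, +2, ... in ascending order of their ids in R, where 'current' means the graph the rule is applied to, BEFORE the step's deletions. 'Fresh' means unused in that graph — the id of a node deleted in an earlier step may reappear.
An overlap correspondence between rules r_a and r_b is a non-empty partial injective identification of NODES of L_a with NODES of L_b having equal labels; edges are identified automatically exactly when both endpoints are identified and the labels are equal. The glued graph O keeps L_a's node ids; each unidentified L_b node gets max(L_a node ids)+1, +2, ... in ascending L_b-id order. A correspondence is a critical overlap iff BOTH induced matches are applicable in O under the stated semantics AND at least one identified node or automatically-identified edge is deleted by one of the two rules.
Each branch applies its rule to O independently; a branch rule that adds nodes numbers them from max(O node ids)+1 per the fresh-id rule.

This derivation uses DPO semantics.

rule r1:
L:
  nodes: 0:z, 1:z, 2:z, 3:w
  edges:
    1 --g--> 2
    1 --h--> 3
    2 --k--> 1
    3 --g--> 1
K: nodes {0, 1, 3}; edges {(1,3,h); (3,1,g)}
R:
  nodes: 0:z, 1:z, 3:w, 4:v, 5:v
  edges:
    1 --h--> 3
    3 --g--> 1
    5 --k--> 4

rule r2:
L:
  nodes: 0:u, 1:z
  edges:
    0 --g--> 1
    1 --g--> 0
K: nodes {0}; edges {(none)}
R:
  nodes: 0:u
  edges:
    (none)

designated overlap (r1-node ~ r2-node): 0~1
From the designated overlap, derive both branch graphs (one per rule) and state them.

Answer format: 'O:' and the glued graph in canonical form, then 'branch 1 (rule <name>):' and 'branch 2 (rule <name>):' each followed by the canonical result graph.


O:
nodes: 0:z, 1:z, 2:z, 3:w, 4:u
edges: (0,4,g); (1,2,g); (1,3,h); (2,1,k); (3,1,g); (4,0,g)
branch 1 (rule r1):
nodes: 0:z, 1:z, 3:w, 4:u, 5:v, 6:v
edges: (0,4,g); (1,3,h); (3,1,g); (4,0,g); (6,5,k)
branch 2 (rule r2):
nodes: 1:z, 2:z, 3:w, 4:u
edges: (1,2,g); (1,3,h); (2,1,k); (3,1,g)


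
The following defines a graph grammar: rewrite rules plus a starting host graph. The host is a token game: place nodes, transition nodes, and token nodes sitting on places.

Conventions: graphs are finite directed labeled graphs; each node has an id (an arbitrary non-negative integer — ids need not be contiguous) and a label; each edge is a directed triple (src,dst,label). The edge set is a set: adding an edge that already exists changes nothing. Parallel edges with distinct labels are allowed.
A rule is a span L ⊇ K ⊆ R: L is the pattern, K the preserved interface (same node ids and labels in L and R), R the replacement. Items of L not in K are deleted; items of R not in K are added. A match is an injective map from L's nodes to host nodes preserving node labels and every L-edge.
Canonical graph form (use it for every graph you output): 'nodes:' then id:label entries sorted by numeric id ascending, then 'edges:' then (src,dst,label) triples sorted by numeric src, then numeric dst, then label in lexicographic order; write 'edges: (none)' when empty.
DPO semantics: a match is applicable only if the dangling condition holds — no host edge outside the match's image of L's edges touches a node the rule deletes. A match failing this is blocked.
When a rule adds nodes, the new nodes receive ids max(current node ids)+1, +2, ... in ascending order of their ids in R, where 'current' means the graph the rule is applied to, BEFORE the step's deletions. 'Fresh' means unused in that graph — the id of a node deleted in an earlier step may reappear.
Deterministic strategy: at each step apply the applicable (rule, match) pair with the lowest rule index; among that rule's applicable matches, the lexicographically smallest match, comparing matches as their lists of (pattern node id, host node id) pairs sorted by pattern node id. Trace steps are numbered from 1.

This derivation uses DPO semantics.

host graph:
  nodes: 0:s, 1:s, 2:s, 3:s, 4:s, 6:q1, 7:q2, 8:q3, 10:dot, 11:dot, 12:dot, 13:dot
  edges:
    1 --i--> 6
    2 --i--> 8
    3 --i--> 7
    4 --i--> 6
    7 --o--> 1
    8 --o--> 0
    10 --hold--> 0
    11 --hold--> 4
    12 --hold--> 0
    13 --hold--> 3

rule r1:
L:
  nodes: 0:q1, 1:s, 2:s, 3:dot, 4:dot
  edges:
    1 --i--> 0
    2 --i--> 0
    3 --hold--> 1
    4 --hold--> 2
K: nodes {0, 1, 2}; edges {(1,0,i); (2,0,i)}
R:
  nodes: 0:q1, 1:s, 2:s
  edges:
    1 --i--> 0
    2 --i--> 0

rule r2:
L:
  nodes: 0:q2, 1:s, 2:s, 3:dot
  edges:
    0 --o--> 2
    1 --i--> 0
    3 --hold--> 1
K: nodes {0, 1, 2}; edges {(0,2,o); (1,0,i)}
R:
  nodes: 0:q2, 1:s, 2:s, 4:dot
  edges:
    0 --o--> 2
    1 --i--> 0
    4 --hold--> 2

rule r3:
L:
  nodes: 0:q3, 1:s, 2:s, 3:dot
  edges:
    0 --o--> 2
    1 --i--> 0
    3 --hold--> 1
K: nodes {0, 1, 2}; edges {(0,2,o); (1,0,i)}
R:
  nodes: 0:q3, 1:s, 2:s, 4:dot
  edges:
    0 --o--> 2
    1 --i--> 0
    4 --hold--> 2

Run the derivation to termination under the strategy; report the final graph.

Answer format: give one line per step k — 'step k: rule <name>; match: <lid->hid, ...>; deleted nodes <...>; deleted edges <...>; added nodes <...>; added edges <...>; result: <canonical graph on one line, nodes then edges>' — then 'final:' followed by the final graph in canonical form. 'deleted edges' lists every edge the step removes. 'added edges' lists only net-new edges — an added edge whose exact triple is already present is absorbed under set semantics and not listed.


step 1: rule r2; match: 0->7, 1->3, 2->1, 3->13; deleted nodes 13; deleted edges (13,3,hold); added nodes 14; added edges (14,1,hold); result: nodes: 0:s, 1:s, 2:s, 3:s, 4:s, 6:q1, 7:q2, 8:q3, 10:dot, 11:dot, 12:dot, 14:dot edges: (1,6,i); (2,8,i); (3,7,i); (4,6,i); (7,1,o); (8,0,o); (10,0,hold); (11,4,hold); (12,0,hold); (14,1,hold)
step 2: rule r1; match: 0->6, 1->1, 2->4, 3->14, 4->11; deleted nodes 11, 14; deleted edges (11,4,hold); (14,1,hold); added nodes (none); added edges (none); result: nodes: 0:s, 1:s, 2:s, 3:s, 4:s, 6:q1, 7:q2, 8:q3, 10:dot, 12:dot edges: (1,6,i); (2,8,i); (3,7,i); (4,6,i); (7,1,o); (8,0,o); (10,0,hold); (12,0,hold)
final:
nodes: 0:s, 1:s, 2:s, 3:s, 4:s, 6:q1, 7:q2, 8:q3, 10:dot, 12:dot
edges: (1,6,i); (2,8,i); (3,7,i); (4,6,i); (7,1,o); (8,0,o); (10,0,hold); (12,0,hold)


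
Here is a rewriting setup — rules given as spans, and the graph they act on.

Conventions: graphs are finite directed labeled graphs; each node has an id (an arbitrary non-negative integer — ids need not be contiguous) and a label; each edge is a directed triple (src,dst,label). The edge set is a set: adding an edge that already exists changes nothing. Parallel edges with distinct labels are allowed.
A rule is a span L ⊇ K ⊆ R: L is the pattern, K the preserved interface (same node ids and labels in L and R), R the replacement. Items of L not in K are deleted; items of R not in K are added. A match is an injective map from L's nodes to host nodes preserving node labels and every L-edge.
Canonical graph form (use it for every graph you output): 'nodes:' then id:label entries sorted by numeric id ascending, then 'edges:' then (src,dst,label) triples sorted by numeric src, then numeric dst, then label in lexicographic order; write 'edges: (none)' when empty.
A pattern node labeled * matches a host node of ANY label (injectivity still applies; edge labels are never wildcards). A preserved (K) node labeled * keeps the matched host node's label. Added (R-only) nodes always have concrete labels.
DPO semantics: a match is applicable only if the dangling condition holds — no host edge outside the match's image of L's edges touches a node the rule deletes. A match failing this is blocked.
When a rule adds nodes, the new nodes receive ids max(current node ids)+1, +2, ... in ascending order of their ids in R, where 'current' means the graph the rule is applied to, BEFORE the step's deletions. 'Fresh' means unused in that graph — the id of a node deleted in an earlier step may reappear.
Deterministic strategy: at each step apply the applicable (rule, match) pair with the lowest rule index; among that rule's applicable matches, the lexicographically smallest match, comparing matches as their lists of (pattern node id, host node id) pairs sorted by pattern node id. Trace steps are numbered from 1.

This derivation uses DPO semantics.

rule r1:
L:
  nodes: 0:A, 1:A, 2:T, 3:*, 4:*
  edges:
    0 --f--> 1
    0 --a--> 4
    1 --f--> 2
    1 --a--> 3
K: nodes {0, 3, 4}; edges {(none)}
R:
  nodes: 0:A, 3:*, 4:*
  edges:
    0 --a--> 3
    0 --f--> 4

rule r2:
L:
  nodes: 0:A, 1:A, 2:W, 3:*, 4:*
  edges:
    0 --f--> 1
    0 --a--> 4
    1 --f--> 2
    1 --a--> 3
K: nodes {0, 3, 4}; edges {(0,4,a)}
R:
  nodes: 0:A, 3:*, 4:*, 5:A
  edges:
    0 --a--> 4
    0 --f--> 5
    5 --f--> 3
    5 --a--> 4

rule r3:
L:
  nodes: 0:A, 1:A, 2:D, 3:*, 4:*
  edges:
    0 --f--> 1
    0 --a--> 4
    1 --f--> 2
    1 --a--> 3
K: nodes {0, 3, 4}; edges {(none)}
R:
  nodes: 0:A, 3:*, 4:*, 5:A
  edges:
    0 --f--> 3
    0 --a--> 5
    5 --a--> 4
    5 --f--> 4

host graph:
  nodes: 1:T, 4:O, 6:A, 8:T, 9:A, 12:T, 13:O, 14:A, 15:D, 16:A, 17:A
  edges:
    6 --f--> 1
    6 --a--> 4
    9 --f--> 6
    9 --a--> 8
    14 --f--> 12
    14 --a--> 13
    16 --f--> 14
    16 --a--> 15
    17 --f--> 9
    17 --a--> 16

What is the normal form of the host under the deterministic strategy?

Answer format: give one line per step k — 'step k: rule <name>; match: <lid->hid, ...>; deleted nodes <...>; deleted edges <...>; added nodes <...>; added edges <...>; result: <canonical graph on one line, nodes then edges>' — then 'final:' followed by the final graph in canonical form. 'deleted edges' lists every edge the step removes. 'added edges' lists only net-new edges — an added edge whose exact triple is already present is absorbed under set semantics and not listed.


step 1: rule r1; match: 0->9, 1->6, 2->1, 3->4, 4->8; deleted nodes 1, 6; deleted edges (6,1,f); (6,4,a); (9,6,f); (9,8,a); added nodes (none); added edges (9,4,a); (9,8,f); result: nodes: 4:O, 8:T, 9:A, 12:T, 13:O, 14:A, 15:D, 16:A, 17:A edges: (9,4,a); (9,8,f); (14,12,f); (14,13,a); (16,14,f); (16,15,a); (17,9,f); (17,16,a)
step 2: rule r1; match: 0->16, 1->14, 2->12, 3->13, 4->15; deleted nodes 12, 14; deleted edges (14,12,f); (14,13,a); (16,14,f); (16,15,a); added nodes (none); added edges (16,13,a); (16,15,f); result: nodes: 4:O, 8:T, 9:A, 13:O, 15:D, 16:A, 17:A edges: (9,4,a); (9,8,f); (16,13,a); (16,15,f); (17,9,f); (17,16,a)
step 3: rule r1; match: 0->17, 1->9, 2->8, 3->4, 4->16; deleted nodes 8, 9; deleted edges (9,4,a); (9,8,f); (17,9,f); (17,16,a); added nodes (none); added edges (17,4,a); (17,16,f); result: nodes: 4:O, 13:O, 15:D, 16:A, 17:A edges: (16,13,a); (16,15,f); (17,4,a); (17,16,f)
step 4: rule r3; match: 0->17, 1->16, 2->15, 3->13, 4->4; deleted nodes 15, 16; deleted edges (16,13,a); (16,15,f); (17,4,a); (17,16,f); added nodes 18; added edges (17,13,f); (17,18,a); (18,4,a); (18,4,f); result: nodes: 4:O, 13:O, 17:A, 18:A edges: (17,13,f); (17,18,a); (18,4,a); (18,4,f)
final:
nodes: 4:O, 13:O, 17:A, 18:A
edges: (17,13,f); (17,18,a); (18,4,a); (18,4,f)


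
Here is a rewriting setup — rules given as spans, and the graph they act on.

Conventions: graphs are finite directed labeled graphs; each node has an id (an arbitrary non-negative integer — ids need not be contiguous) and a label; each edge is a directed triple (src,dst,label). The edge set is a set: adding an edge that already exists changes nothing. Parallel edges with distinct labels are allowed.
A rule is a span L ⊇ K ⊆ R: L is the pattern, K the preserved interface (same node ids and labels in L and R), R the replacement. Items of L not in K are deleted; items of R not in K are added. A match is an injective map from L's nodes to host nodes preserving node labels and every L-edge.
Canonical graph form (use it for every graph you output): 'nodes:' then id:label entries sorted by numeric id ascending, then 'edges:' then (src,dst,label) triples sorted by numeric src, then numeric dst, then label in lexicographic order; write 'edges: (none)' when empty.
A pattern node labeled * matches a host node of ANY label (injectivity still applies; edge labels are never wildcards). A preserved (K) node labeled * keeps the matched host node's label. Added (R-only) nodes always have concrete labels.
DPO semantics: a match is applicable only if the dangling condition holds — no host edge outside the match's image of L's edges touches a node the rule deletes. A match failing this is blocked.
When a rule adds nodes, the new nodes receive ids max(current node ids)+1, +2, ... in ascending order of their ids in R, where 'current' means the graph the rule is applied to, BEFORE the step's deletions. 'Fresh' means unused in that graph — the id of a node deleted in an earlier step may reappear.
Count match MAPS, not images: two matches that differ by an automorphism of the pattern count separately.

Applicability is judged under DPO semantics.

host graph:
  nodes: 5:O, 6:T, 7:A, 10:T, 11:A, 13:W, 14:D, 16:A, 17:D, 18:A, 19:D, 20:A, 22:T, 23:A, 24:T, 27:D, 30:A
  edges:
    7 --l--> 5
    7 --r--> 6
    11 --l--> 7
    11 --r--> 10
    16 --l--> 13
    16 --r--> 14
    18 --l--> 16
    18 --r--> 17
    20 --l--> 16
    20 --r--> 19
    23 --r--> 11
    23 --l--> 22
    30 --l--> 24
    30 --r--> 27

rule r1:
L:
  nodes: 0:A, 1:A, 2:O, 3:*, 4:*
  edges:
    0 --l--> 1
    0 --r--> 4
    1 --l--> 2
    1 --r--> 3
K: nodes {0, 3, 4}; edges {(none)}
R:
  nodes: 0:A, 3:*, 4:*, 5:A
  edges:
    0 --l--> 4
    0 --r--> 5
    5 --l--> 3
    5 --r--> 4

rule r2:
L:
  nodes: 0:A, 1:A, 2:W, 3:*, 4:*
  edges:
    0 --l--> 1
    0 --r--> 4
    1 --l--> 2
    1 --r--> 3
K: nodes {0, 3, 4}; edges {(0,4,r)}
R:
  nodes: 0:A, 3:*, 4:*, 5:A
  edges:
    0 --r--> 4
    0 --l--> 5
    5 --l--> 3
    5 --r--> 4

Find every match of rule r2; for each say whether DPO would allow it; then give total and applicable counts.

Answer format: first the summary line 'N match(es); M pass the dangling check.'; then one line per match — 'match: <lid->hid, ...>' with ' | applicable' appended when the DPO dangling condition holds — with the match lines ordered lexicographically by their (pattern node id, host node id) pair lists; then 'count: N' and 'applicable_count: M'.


2 match(es); 0 pass the dangling check.
match: 0->18, 1->16, 2->13, 3->14, 4->17
match: 0->20, 1->16, 2->13, 3->14, 4->19
count: 2
applicable_count: 0


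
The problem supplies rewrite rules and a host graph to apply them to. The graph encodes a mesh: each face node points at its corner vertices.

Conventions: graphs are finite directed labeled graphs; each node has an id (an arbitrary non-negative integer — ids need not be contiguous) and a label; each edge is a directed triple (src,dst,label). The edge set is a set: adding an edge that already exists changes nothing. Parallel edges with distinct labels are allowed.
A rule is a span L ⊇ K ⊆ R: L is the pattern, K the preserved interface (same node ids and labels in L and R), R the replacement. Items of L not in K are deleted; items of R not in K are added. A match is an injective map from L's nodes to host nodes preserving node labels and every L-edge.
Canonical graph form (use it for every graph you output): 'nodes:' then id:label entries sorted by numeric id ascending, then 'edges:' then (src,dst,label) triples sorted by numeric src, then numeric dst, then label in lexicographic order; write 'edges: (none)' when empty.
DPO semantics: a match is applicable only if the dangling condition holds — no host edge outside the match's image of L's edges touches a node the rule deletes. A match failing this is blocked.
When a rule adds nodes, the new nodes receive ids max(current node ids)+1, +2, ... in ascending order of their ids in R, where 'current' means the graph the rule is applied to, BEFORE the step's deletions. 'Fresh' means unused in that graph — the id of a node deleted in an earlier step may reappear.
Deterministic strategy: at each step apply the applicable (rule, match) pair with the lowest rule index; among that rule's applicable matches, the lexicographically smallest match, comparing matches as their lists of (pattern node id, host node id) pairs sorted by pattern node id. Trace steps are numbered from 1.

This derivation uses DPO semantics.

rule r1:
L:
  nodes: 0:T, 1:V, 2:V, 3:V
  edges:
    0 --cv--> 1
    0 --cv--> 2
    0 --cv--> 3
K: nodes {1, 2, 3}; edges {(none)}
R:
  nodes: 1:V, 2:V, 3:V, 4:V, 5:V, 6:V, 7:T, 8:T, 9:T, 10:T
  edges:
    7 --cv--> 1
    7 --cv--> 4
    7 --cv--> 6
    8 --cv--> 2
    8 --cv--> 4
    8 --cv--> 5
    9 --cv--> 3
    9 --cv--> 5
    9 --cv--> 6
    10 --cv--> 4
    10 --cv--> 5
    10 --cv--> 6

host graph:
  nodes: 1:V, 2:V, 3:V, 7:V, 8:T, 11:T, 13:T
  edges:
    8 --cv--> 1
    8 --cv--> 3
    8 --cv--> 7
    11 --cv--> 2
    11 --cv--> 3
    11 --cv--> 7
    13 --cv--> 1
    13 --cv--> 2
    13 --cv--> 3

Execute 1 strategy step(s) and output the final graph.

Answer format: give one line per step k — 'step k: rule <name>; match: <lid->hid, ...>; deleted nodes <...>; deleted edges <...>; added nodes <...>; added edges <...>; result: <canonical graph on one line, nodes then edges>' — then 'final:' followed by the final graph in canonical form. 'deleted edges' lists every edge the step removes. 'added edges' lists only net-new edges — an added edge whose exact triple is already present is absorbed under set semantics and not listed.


step 1: rule r1; match: 0->8, 1->1, 2->3, 3->7; deleted nodes 8; deleted edges (8,1,cv); (8,3,cv); (8,7,cv); added nodes 14, 15, 16, 17, 18, 19, 20; added edges (17,1,cv); (17,14,cv); (17,16,cv); (18,3,cv); (18,14,cv); (18,15,cv); (19,7,cv); (19,15,cv); (19,16,cv); (20,14,cv); (20,15,cv); (20,16,cv); result: nodes: 1:V, 2:V, 3:V, 7:V, 11:T, 13:T, 14:V, 15:V, 16:V, 17:T, 18:T, 19:T, 20:T edges: (11,2,cv); (11,3,cv); (11,7,cv); (13,1,cv); (13,2,cv); (13,3,cv); (17,1,cv); (17,14,cv); (17,16,cv); (18,3,cv); (18,14,cv); (18,15,cv); (19,7,cv); (19,15,cv); (19,16,cv); (20,14,cv); (20,15,cv); (20,16,cv)
final:
nodes: 1:V, 2:V, 3:V, 7:V, 11:T, 13:T, 14:V, 15:V, 16:V, 17:T, 18:T, 19:T, 20:T
edges: (11,2,cv); (11,3,cv); (11,7,cv); (13,1,cv); (13,2,cv); (13,3,cv); (17,1,cv); (17,14,cv); (17,16,cv); (18,3,cv); (18,14,cv); (18,15,cv); (19,7,cv); (19,15,cv); (19,16,cv); (20,14,cv); (20,15,cv); (20,16,cv)


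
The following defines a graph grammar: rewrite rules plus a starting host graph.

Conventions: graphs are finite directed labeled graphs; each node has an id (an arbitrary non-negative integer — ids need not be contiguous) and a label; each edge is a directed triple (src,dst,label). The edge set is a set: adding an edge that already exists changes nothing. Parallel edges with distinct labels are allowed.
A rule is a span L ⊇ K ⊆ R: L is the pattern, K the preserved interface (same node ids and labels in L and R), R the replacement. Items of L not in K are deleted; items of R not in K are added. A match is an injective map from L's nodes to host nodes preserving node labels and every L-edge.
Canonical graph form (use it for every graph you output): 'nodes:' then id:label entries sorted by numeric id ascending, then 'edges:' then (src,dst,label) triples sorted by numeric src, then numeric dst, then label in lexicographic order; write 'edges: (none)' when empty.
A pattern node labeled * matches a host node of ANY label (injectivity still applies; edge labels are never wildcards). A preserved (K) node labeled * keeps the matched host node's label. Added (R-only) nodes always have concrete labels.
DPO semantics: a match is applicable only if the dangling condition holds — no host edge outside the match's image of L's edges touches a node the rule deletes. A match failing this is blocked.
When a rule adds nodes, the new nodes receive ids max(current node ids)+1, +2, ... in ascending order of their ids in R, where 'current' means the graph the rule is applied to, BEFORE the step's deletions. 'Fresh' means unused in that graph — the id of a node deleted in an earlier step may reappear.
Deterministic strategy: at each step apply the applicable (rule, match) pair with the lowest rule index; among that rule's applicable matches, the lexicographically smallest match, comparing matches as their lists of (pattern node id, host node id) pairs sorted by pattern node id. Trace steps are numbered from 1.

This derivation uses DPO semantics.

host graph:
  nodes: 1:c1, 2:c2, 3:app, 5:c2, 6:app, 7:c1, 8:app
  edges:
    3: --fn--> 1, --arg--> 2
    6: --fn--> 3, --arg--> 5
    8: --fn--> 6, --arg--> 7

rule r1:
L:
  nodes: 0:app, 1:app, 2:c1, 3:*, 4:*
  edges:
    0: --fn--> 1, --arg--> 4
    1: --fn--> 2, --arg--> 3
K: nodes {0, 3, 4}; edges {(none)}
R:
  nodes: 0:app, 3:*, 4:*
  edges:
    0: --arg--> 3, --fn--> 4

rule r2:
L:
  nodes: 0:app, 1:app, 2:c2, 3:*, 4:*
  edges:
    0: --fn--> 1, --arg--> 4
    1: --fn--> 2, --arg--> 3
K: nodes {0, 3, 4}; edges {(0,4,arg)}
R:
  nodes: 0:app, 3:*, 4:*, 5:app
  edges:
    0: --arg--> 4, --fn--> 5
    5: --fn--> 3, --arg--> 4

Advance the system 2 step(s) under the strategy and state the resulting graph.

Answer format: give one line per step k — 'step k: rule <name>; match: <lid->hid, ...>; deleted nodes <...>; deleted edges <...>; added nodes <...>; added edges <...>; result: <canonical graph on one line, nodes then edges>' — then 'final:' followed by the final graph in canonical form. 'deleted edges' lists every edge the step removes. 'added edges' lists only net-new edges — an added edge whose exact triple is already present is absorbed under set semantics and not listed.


step 1: rule r1; match: 0->6, 1->3, 2->1, 3->2, 4->5; deleted nodes 1, 3; deleted edges (3,1,fn); (3,2,arg); (6,3,fn); (6,5,arg); added nodes (none); added edges (6,2,arg); (6,5,fn); result: nodes: 2:c2, 5:c2, 6:app, 7:c1, 8:app edges: (6,2,arg); (6,5,fn); (8,6,fn); (8,7,arg)
step 2: rule r2; match: 0->8, 1->6, 2->5, 3->2, 4->7; deleted nodes 5, 6; deleted edges (6,2,arg); (6,5,fn); (8,6,fn); added nodes 9; added edges (8,9,fn); (9,2,fn); (9,7,arg); result: nodes: 2:c2, 7:c1, 8:app, 9:app edges: (8,7,arg); (8,9,fn); (9,2,fn); (9,7,arg)
final:
nodes: 2:c2, 7:c1, 8:app, 9:app
edges: (8,7,arg); (8,9,fn); (9,2,fn); (9,7,arg)


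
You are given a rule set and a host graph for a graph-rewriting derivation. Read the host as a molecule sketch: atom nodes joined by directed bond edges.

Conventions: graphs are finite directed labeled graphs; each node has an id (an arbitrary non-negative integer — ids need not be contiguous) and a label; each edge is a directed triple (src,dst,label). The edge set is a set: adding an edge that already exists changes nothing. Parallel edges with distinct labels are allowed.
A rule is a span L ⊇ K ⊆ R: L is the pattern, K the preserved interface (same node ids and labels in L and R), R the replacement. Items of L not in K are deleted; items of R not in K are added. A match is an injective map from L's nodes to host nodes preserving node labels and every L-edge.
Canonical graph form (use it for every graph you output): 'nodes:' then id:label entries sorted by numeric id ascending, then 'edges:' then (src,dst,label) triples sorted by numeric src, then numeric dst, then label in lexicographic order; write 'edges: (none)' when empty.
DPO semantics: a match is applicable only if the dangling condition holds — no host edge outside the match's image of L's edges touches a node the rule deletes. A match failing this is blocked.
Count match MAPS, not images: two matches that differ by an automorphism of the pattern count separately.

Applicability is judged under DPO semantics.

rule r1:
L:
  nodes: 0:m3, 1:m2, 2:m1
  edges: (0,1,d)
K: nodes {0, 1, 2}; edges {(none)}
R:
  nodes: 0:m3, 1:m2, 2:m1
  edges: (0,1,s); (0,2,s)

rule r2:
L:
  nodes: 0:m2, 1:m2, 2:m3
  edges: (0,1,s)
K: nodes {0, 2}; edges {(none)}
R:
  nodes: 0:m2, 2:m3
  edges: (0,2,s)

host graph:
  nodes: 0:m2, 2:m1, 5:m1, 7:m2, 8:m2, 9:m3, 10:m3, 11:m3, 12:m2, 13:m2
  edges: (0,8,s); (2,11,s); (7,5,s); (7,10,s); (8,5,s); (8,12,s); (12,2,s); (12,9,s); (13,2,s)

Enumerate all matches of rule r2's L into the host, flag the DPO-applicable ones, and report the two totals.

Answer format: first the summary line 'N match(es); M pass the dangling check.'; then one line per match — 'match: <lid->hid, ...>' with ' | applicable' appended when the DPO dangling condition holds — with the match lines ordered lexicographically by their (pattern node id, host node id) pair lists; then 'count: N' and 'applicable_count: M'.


6 match(es); 0 pass the dangling check.
match: 0->0, 1->8, 2->9
match: 0->0, 1->8, 2->10
match: 0->0, 1->8, 2->11
match: 0->8, 1->12, 2->9
match: 0->8, 1->12, 2->10
match: 0->8, 1->12, 2->11
count: 6
applicable_count: 0


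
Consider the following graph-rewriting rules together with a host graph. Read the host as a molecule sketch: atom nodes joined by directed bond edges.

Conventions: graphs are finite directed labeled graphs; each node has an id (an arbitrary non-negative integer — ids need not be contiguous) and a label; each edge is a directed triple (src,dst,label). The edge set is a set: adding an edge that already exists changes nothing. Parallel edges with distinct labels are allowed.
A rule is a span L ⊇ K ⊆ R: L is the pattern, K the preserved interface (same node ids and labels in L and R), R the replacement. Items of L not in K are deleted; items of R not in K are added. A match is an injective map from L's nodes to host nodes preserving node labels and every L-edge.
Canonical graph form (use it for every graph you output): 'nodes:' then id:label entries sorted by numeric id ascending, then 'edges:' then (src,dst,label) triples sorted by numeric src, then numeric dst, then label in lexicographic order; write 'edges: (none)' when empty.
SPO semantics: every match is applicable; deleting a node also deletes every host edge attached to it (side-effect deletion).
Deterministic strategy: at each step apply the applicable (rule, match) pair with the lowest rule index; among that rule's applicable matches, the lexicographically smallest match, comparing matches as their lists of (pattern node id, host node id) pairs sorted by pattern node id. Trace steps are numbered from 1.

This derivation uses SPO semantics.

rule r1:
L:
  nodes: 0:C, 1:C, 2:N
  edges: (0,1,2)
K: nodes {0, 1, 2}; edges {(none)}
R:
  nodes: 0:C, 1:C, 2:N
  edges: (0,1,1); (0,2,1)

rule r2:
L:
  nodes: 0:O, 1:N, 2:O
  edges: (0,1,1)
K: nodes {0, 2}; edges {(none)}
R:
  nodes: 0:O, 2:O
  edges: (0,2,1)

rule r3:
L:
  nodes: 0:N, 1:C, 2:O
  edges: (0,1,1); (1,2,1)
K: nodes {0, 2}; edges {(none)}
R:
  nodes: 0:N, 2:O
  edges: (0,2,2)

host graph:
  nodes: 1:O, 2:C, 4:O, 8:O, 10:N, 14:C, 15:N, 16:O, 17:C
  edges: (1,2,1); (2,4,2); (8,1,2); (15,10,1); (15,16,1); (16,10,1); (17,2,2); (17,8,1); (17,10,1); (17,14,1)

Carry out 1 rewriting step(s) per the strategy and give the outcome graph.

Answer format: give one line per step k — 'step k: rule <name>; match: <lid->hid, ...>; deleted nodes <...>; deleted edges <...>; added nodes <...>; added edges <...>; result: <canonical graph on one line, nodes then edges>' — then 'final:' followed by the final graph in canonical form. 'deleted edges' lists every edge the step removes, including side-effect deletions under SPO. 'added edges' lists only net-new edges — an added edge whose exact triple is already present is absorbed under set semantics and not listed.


step 1: rule r1; match: 0->17, 1->2, 2->10; deleted nodes (none); deleted edges (17,2,2); added nodes (none); added edges (17,2,1); result: nodes: 1:O, 2:C, 4:O, 8:O, 10:N, 14:C, 15:N, 16:O, 17:C edges: (1,2,1); (2,4,2); (8,1,2); (15,10,1); (15,16,1); (16,10,1); (17,2,1); (17,8,1); (17,10,1); (17,14,1)
final:
nodes: 1:O, 2:C, 4:O, 8:O, 10:N, 14:C, 15:N, 16:O, 17:C
edges: (1,2,1); (2,4,2); (8,1,2); (15,10,1); (15,16,1); (16,10,1); (17,2,1); (17,8,1); (17,10,1); (17,14,1)
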